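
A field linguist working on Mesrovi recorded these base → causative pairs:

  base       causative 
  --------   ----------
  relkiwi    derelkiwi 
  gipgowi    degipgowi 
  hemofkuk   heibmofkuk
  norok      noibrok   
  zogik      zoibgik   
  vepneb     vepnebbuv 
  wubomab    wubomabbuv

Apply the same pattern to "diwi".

dediwi

relkiwi and zogik both have last vowel 'i' yet inflect differently (derelkiwi, zoibgik), so the last vowel is not what conditions the rule; the final letter is.
"diwi" ends in -i. The stems ending in -i (relkiwi → derelkiwi, gipgowi → degipgowi) add the prefix de-.
So diwi → dediwi.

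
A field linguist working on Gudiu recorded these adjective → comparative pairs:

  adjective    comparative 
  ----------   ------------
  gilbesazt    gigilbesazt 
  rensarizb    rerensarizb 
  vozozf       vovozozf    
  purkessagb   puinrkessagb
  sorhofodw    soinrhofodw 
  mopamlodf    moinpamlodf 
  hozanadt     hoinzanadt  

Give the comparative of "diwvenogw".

diinwvenogw

rensarizb and purkessagb both end in -b yet inflect differently (rerensarizb, puinrkessagb), so the final letter is not what conditions the rule; the second-to-last letter is.
"diwvenogw" has second-to-last letter 'g'. The one such stem in the data (purkessagb → puinrkessagb) inserts -in- after the first vowel (as do sorhofodw, mopamlodf), so the same rule applies.
The other pattern: stems whose second-to-last letter is 'z' repeat the first consonant+vowel as a prefix.
So diwvenogw → diinwvenogw.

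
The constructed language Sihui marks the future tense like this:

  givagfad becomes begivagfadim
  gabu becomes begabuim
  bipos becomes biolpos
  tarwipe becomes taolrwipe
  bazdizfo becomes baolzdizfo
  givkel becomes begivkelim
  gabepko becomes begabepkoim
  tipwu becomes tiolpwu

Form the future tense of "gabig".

begabigim

gabepko and bazdizfo both end in -o yet inflect differently (begabepkoim, baolzdizfo), so the final letter is not what conditions the rule; the first letter is.
"gabig" begins with g-. The stems beginning with g- (gabu → begabuim, gabepko → begabepkoim, givkel → begivkelim) add be- … -im around the stem.
So gabig → begabigim.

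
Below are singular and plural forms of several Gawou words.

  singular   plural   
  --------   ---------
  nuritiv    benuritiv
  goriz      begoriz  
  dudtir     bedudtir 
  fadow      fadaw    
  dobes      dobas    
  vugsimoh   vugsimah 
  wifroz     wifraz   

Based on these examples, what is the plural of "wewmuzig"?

bewewmuzig

"wewmuzig" has last vowel 'i'. The stems whose last vowel is 'i' (nuritiv → benuritiv, goriz → begoriz, dudtir → bedudtir) add the prefix be-.
The other pattern: stems whose last vowel is 'e' or 'o' change the last vowel to 'a'.
So wewmuzig → bewewmuzig.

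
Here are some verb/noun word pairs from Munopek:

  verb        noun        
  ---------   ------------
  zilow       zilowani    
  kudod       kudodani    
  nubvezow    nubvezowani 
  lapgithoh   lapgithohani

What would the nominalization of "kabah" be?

Every pair shown (zilow → zilowani, kudod → kudodani, nubvezow → nubvezowani, …) follows the same rule: add -ani.
So kabah → kabahani.

kabahani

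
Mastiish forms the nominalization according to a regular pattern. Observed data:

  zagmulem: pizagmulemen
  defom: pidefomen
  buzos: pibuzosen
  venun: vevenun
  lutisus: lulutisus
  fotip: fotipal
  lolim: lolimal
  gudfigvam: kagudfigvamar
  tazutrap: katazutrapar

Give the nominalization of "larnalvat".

buzos and lutisus both end in -s yet inflect differently (pibuzosen, lulutisus), so the final letter is not what conditions the rule; the last vowel is.
"larnalvat" has last vowel 'a'. The stems whose last vowel is 'a' (gudfigvam → kagudfigvamar, tazutrap → katazutrapar) add ka- … -ar around the stem.
So larnalvat → kalarnalvatar.

kalarnalvatar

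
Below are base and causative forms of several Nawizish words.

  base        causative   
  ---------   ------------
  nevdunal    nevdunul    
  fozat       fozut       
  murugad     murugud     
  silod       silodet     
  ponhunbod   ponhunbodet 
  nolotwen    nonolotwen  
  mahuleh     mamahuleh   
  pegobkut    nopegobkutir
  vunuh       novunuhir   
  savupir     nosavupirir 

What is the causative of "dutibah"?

murugad and silod both end in -d yet inflect differently (murugud, silodet), so the final letter is not what conditions the rule; the last vowel is.
"dutibah" has last vowel 'a'. The stems whose last vowel is 'a' (nevdunal → nevdunul, fozat → fozut, murugad → murugud) change the last vowel to 'u'.
So dutibah → dutibuh.

dutibuh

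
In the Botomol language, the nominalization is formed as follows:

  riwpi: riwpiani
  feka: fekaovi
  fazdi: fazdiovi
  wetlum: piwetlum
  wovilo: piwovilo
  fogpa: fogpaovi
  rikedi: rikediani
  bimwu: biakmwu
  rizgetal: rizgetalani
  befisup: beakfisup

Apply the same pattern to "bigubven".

biakgubven

rikedi and fazdi both end in -i yet inflect differently (rikediani, fazdiovi), so the final letter is not what conditions the rule; the first letter is.
"bigubven" begins with b-. The stems beginning with b- (bimwu → biakmwu, befisup → beakfisup) insert -ak- after the first vowel.
So bigubven → biakgubven.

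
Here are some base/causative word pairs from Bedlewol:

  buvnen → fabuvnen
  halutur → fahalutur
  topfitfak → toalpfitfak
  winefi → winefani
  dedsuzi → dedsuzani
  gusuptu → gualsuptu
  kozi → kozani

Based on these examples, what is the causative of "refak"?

halutur and gusuptu both have last vowel 'u' yet inflect differently (fahalutur, gualsuptu), so the last vowel is not what conditions the rule; the final letter is.
"refak" ends in -k. The one such stem in the data (topfitfak → toalpfitfak) inserts -al- after the first vowel (as does gusuptu), so the same rule applies.
The other patterns: stems ending in -n or -r add the prefix fa-; stems ending in -i drop the final letter and add -ani.
So refak → realfak.

realfak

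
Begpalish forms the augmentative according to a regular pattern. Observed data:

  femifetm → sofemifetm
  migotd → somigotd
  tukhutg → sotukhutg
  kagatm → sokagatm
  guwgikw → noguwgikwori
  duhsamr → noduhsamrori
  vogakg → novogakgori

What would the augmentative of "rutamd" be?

tukhutg and vogakg both end in -g yet inflect differently (sotukhutg, novogakgori), so the final letter is not what conditions the rule; the second-to-last letter is.
"rutamd" has second-to-last letter 'm'. The one such stem in the data (duhsamr → noduhsamrori) adds no- … -ori around the stem, so the same rule applies.
The other pattern: stems whose second-to-last letter is 't' add the prefix so-.
So rutamd → norutamdori.

norutamdori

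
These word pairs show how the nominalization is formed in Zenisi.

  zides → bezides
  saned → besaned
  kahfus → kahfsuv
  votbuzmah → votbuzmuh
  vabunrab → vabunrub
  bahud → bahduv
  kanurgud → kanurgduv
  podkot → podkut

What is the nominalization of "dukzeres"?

bedukzeres

saned and kanurgud both end in -d yet inflect differently (besaned, kanurgduv), so the final letter is not what conditions the rule; the last vowel is.
"dukzeres" has last vowel 'e'. The stems whose last vowel is 'e' (zides → bezides, saned → besaned) add the prefix be-.
The other patterns: stems whose last vowel is 'u' delete the last vowel and add -uv; stems whose last vowel is 'a' or 'o' change the last vowel to 'u'.
So dukzeres → bedukzeres.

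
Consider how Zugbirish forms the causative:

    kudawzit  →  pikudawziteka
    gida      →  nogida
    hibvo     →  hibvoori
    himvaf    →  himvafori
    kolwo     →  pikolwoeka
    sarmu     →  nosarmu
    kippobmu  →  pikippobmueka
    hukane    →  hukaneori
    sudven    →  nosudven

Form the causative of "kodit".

pikoditeka

"kodit" begins with k-. The stems beginning with k- (kippobmu → pikippobmueka, kudawzit → pikudawziteka, kolwo → pikolwoeka) add pi- … -eka around the stem.
The other patterns: stems beginning with g- or s- add the prefix no-; stems beginning with h- add -ori.
So kodit → pikoditeka.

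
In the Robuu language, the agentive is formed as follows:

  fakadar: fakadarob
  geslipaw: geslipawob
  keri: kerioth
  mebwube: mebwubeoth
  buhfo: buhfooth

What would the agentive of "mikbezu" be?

fakadar and mebwube both have 3 vowels yet inflect differently (fakadarob, mebwubeoth), so the number of vowels is not what conditions the rule; whether the stem ends in a vowel or a consonant is.
"mikbezu" ends in a vowel. The stems ending in a vowel (keri → kerioth, mebwube → mebwubeoth, buhfo → buhfooth) add -oth.
The other pattern: stems ending in a consonant add -ob.
So mikbezu → mikbezuoth.

mikbezuoth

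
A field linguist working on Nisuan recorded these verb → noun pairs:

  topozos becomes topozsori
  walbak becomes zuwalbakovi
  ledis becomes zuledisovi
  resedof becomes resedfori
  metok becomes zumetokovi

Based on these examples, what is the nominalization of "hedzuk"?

ledis and topozos both end in -s yet inflect differently (zuledisovi, topozsori), so the final letter is not what conditions the rule; the number of vowels is.
"hedzuk" has 2 vowels. The stems with 2 vowels (metok → zumetokovi, walbak → zuwalbakovi, ledis → zuledisovi) add zu- … -ovi around the stem.
The other pattern: stems with 3 vowels delete the last vowel and add -ori.
So hedzuk → zuhedzukovi.

zuhedzukovi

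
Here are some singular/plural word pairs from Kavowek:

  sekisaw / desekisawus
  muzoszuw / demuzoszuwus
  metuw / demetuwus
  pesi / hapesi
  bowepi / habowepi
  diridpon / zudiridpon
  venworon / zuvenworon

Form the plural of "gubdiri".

hagubdiri

metuw and pesi both have 2 vowels yet inflect differently (demetuwus, hapesi), so the number of vowels is not what conditions the rule; the final letter is.
"gubdiri" ends in -i. The stems ending in -i (pesi → hapesi, bowepi → habowepi) add the prefix ha-.
So gubdiri → hagubdiri.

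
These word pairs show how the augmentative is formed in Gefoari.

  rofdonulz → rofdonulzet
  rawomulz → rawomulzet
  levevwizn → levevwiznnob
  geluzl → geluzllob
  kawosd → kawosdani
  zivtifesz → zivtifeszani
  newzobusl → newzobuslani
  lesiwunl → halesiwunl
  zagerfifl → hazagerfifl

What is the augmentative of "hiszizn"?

hisziznnob

rofdonulz and zivtifesz both end in -z yet inflect differently (rofdonulzet, zivtifeszani), so the final letter is not what conditions the rule; the second-to-last letter is.
"hiszizn" has second-to-last letter 'z'. The stems whose second-to-last letter is 'z' (levevwizn → levevwiznnob, geluzl → geluzllob) double the final consonant and add -ob.
The other patterns: stems whose second-to-last letter is 'l' add -et; stems whose second-to-last letter is 's' add -ani; stems whose second-to-last letter is 'f' or 'n' add the prefix ha-.
So hiszizn → hisziznnob.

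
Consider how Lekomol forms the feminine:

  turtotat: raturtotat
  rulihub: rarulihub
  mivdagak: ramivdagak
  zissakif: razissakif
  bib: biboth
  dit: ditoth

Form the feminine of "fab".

faboth

"fab" has 1 vowel. The stems with 1 vowel (bib → biboth, dit → ditoth) add -oth.
So fab → faboth.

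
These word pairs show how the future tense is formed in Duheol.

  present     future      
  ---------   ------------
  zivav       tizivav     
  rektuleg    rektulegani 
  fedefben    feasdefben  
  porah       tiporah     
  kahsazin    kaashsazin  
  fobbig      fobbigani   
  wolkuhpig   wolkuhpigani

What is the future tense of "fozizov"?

fobbig and kahsazin both have last vowel 'i' yet inflect differently (fobbigani, kaashsazin), so the last vowel is not what conditions the rule; the final letter is.
"fozizov" ends in -v. The one such stem in the data (zivav → tizivav) adds the prefix ti-, so the same rule applies.
The other patterns: stems ending in -g add -ani; stems ending in -n insert -as- after the first vowel.
So fozizov → tifozizov.

tifozizov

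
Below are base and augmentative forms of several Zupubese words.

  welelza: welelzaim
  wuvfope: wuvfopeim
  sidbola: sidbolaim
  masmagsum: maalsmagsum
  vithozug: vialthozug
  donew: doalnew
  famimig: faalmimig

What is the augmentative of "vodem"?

voaldem

wuvfope and donew both have last vowel 'e' yet inflect differently (wuvfopeim, doalnew), so the last vowel is not what conditions the rule; whether the stem ends in a vowel or a consonant is.
"vodem" ends in a consonant. The stems ending in a consonant (masmagsum → maalsmagsum, vithozug → vialthozug, donew → doalnew) insert -al- after the first vowel.
The other pattern: stems ending in a vowel add -im.
So vodem → voaldem.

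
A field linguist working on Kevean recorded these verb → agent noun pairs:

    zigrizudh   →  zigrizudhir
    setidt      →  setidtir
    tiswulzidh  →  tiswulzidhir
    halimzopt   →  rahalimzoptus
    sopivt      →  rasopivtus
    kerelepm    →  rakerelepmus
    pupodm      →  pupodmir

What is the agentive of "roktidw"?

roktidwir

setidt and sopivt both end in -t yet inflect differently (setidtir, rasopivtus), so the final letter is not what conditions the rule; the second-to-last letter is.
"roktidw" has second-to-last letter 'd'. The stems whose second-to-last letter is 'd' (zigrizudh → zigrizudhir, setidt → setidtir, tiswulzidh → tiswulzidhir) add -ir.
The other pattern: stems whose second-to-last letter is 'p' or 'v' add ra- … -us around the stem.
So roktidw → roktidwir.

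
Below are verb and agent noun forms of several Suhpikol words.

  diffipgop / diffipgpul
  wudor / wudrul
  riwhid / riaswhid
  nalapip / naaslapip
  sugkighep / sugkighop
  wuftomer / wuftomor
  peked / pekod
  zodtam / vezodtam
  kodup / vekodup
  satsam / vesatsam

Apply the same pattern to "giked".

diffipgop and nalapip both end in -p yet inflect differently (diffipgpul, naaslapip), so the final letter is not what conditions the rule; the last vowel is.
"giked" has last vowel 'e'. The stems whose last vowel is 'e' (sugkighep → sugkighop, wuftomer → wuftomor, peked → pekod) change the last vowel to 'o'.
The other patterns: stems whose last vowel is 'o' delete the last vowel and add -ul; stems whose last vowel is 'i' insert -as- after the first vowel; stems whose last vowel is 'a' or 'u' add the prefix ve-.
So giked → gikod.

gikod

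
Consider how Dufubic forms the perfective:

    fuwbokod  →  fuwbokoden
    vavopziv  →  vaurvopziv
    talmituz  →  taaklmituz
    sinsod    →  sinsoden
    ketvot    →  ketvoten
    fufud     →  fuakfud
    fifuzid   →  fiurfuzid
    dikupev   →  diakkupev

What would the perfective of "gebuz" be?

sinsod and fifuzid both end in -d yet inflect differently (sinsoden, fiurfuzid), so the final letter is not what conditions the rule; the last vowel is.
"gebuz" has last vowel 'u'. The stems whose last vowel is 'u' (talmituz → taaklmituz, fufud → fuakfud) insert -ak- after the first vowel.
So gebuz → geakbuz.

geakbuz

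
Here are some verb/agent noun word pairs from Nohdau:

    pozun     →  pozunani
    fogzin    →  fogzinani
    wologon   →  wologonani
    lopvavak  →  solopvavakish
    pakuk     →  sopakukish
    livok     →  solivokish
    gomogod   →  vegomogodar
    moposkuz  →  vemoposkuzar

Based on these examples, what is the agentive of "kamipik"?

pozun and pakuk both have last vowel 'u' yet inflect differently (pozunani, sopakukish), so the last vowel is not what conditions the rule; the final letter is.
"kamipik" ends in -k. The stems ending in -k (lopvavak → solopvavakish, pakuk → sopakukish, livok → solivokish) add so- … -ish around the stem.
So kamipik → sokamipikish.

sokamipikish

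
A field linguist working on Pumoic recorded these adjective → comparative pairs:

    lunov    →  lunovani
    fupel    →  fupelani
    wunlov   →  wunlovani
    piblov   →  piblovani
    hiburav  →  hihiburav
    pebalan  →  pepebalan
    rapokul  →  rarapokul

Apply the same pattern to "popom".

popomani

"popom" has 2 vowels. The stems with 2 vowels (piblov → piblovani, lunov → lunovani, wunlov → wunlovani) add -ani.
The other pattern: stems with 3 vowels repeat the first consonant+vowel as a prefix.
So popom → popomani.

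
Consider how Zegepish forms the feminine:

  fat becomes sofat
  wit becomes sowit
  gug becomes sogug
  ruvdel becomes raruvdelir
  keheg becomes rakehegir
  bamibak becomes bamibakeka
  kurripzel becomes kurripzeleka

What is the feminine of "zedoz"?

gug and keheg both end in -g yet inflect differently (sogug, rakehegir), so the final letter is not what conditions the rule; the number of vowels is.
"zedoz" has 2 vowels. The stems with 2 vowels (ruvdel → raruvdelir, keheg → rakehegir) add ra- … -ir around the stem.
The other patterns: stems with 1 vowel add the prefix so-; stems with 3 vowels add -eka.
So zedoz → razedozir.

razedozir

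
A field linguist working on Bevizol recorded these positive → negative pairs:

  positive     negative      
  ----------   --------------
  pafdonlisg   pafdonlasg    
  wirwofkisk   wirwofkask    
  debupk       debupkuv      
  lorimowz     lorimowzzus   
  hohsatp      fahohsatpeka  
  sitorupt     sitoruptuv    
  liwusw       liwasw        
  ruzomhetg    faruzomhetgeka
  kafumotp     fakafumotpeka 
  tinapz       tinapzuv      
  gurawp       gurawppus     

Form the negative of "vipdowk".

vipdowkkus

lorimowz and tinapz both end in -z yet inflect differently (lorimowzzus, tinapzuv), so the final letter is not what conditions the rule; the second-to-last letter is.
"vipdowk" has second-to-last letter 'w'. The stems whose second-to-last letter is 'w' (gurawp → gurawppus, lorimowz → lorimowzzus) double the final consonant and add -us.
The other patterns: stems whose second-to-last letter is 'p' add -uv; stems whose second-to-last letter is 's' change the last vowel to 'a'; stems whose second-to-last letter is 't' add fa- … -eka around the stem.
So vipdowk → vipdowkkus.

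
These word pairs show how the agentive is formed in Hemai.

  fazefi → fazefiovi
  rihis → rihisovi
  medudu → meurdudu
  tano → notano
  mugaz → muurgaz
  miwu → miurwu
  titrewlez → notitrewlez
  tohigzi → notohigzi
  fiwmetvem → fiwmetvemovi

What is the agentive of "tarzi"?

mugaz and titrewlez both end in -z yet inflect differently (muurgaz, notitrewlez), so the final letter is not what conditions the rule; the first letter is.
"tarzi" begins with t-. The stems beginning with t- (titrewlez → notitrewlez, tano → notano, tohigzi → notohigzi) add the prefix no-.
The other patterns: stems beginning with m- insert -ur- after the first vowel; stems beginning with f- or r- add -ovi.
So tarzi → notarzi.

notarzi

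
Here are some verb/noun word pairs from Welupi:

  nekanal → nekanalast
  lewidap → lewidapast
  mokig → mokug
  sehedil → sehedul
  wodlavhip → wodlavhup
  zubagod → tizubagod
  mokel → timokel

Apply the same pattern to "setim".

setum

"setim" has last vowel 'i'. The stems whose last vowel is 'i' (mokig → mokug, sehedil → sehedul, wodlavhip → wodlavhup) change the last vowel to 'u'.
The other patterns: stems whose last vowel is 'a' add -ast; stems whose last vowel is 'e' or 'o' add the prefix ti-.
So setim → setum.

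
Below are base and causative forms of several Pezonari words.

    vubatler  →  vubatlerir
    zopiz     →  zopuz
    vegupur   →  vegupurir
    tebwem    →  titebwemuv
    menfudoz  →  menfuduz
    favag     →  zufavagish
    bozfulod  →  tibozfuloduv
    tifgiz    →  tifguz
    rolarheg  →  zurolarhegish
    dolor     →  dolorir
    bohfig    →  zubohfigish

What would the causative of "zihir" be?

"zihir" ends in -r. The stems ending in -r (vubatler → vubatlerir, dolor → dolorir, vegupur → vegupurir) add -ir.
So zihir → zihirir.

zihirir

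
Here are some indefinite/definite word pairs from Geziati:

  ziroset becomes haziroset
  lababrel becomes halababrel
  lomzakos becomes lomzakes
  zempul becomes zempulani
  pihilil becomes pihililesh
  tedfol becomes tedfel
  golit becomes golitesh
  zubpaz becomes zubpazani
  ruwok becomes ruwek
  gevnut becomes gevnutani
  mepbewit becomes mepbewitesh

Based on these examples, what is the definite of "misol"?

misel

lababrel and tedfol both end in -l yet inflect differently (halababrel, tedfel), so the final letter is not what conditions the rule; the last vowel is.
"misol" has last vowel 'o'. The stems whose last vowel is 'o' (lomzakos → lomzakes, tedfol → tedfel, ruwok → ruwek) change the last vowel to 'e'.
So misol → misel.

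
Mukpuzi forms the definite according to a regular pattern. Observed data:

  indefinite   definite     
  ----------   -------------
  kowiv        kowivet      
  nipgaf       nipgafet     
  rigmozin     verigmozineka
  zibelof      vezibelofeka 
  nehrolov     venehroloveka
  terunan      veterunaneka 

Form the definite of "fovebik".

nipgaf and zibelof both end in -f yet inflect differently (nipgafet, vezibelofeka), so the final letter is not what conditions the rule; the number of vowels is.
"fovebik" has 3 vowels. The stems with 3 vowels (rigmozin → verigmozineka, zibelof → vezibelofeka, nehrolov → venehroloveka) add ve- … -eka around the stem.
So fovebik → vefovebikeka.

vefovebikeka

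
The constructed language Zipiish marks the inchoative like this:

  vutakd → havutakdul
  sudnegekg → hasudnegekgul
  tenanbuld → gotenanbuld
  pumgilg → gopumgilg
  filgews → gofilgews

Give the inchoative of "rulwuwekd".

vutakd and tenanbuld both end in -d yet inflect differently (havutakdul, gotenanbuld), so the final letter is not what conditions the rule; the second-to-last letter is.
"rulwuwekd" has second-to-last letter 'k'. The stems whose second-to-last letter is 'k' (vutakd → havutakdul, sudnegekg → hasudnegekgul) add ha- … -ul around the stem.
The other pattern: stems whose second-to-last letter is 'l' or 'w' add the prefix go-.
So rulwuwekd → harulwuwekdul.

harulwuwekdul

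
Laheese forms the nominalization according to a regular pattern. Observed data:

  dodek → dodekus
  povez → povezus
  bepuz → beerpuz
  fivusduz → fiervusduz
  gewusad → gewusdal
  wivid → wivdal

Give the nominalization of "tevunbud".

teervunbud

povez and bepuz both end in -z yet inflect differently (povezus, beerpuz), so the final letter is not what conditions the rule; the last vowel is.
"tevunbud" has last vowel 'u'. The stems whose last vowel is 'u' (bepuz → beerpuz, fivusduz → fiervusduz) insert -er- after the first vowel.
So tevunbud → teervunbud.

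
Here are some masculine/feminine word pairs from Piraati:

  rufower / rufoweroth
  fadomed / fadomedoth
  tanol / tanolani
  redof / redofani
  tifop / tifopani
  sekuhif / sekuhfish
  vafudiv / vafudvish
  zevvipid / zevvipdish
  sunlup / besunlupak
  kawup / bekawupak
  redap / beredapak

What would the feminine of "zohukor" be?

zohukorani

redof and sekuhif both end in -f yet inflect differently (redofani, sekuhfish), so the final letter is not what conditions the rule; the last vowel is.
"zohukor" has last vowel 'o'. The stems whose last vowel is 'o' (tanol → tanolani, redof → redofani, tifop → tifopani) add -ani.
So zohukor → zohukorani.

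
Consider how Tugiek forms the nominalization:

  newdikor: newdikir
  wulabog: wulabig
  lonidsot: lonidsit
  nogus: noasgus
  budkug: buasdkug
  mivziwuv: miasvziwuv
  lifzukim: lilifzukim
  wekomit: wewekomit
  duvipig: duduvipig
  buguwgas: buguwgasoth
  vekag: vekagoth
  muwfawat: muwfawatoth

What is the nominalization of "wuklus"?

wuasklus

wulabog and budkug both end in -g yet inflect differently (wulabig, buasdkug), so the final letter is not what conditions the rule; the last vowel is.
"wuklus" has last vowel 'u'. The stems whose last vowel is 'u' (nogus → noasgus, budkug → buasdkug, mivziwuv → miasvziwuv) insert -as- after the first vowel.
So wuklus → wuasklus.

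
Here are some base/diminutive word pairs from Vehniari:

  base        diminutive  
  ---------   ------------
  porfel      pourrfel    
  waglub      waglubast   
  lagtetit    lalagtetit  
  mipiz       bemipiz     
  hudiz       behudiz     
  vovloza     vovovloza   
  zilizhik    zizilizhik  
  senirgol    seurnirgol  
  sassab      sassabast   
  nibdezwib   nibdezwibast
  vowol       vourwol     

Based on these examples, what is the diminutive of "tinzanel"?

nibdezwib and mipiz both have last vowel 'i' yet inflect differently (nibdezwibast, bemipiz), so the last vowel is not what conditions the rule; the final letter is.
"tinzanel" ends in -l. The stems ending in -l (porfel → pourrfel, senirgol → seurnirgol, vowol → vourwol) insert -ur- after the first vowel.
The other patterns: stems ending in -b add -ast; stems ending in -z add the prefix be-; stems ending in -a, -k or -t repeat the first consonant+vowel as a prefix.
So tinzanel → tiurnzanel.

tiurnzanel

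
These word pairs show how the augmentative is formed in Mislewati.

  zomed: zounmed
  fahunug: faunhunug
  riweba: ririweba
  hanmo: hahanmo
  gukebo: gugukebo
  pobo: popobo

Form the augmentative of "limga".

"limga" ends in a vowel. The stems ending in a vowel (riweba → ririweba, hanmo → hahanmo, gukebo → gugukebo) repeat the first consonant+vowel as a prefix.
The other pattern: stems ending in a consonant insert -un- after the first vowel.
So limga → lilimga.

lilimga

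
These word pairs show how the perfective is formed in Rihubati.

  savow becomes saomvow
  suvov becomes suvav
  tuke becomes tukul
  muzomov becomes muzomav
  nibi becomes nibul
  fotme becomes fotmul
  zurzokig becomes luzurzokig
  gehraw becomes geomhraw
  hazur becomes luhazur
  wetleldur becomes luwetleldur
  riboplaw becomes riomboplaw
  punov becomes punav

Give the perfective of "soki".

sokul

savow and punov both have last vowel 'o' yet inflect differently (saomvow, punav), so the last vowel is not what conditions the rule; the final letter is.
"soki" ends in -i. The one such stem in the data (nibi → nibul) drops the final letter and adds -ul (as do tuke, fotme), so the same rule applies.
So soki → sokul.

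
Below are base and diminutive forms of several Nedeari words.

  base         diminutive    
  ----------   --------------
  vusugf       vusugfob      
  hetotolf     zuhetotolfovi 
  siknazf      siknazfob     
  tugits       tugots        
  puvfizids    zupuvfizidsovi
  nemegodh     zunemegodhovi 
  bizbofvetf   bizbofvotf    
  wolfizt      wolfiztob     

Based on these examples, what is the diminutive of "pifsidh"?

puvfizids and tugits both end in -s yet inflect differently (zupuvfizidsovi, tugots), so the final letter is not what conditions the rule; the second-to-last letter is.
"pifsidh" has second-to-last letter 'd'. The stems whose second-to-last letter is 'd' (puvfizids → zupuvfizidsovi, nemegodh → zunemegodhovi) add zu- … -ovi around the stem.
The other patterns: stems whose second-to-last letter is 't' change the last vowel to 'o'; stems whose second-to-last letter is 'g' or 'z' add -ob.
So pifsidh → zupifsidhovi.

zupifsidhovi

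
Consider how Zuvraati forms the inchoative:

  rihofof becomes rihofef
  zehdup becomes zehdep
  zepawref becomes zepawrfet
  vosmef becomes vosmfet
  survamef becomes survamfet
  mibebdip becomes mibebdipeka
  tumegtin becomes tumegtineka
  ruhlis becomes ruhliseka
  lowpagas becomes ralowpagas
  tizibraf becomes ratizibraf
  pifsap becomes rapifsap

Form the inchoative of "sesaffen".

sesaffnet

rihofof and zepawref both end in -f yet inflect differently (rihofef, zepawrfet), so the final letter is not what conditions the rule; the last vowel is.
"sesaffen" has last vowel 'e'. The stems whose last vowel is 'e' (zepawref → zepawrfet, vosmef → vosmfet, survamef → survamfet) delete the last vowel and add -et.
The other patterns: stems whose last vowel is 'o' or 'u' change the last vowel to 'e'; stems whose last vowel is 'i' add -eka; stems whose last vowel is 'a' add the prefix ra-.
So sesaffen → sesaffnet.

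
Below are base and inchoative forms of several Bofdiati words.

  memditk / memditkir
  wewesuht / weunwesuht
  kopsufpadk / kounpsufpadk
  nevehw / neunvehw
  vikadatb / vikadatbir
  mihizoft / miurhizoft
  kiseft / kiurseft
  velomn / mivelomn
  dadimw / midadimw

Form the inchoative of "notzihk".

"notzihk" has second-to-last letter 'h'. The stems whose second-to-last letter is 'h' (wewesuht → weunwesuht, nevehw → neunvehw) insert -un- after the first vowel.
The other patterns: stems whose second-to-last letter is 't' add -ir; stems whose second-to-last letter is 'f' insert -ur- after the first vowel; stems whose second-to-last letter is 'm' add the prefix mi-.
So notzihk → nountzihk.

nountzihk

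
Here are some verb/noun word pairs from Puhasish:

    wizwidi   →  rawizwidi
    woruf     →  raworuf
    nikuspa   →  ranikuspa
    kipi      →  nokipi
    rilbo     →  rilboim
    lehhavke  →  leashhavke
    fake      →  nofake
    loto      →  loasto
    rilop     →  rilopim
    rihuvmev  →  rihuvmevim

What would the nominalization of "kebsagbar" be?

nokebsagbar

"kebsagbar" begins with k-. The one such stem in the data (kipi → nokipi) adds the prefix no-, so the same rule applies.
The other patterns: stems beginning with r- add -im; stems beginning with l- insert -as- after the first vowel; stems beginning with n- or w- add the prefix ra-.
So kebsagbar → nokebsagbar.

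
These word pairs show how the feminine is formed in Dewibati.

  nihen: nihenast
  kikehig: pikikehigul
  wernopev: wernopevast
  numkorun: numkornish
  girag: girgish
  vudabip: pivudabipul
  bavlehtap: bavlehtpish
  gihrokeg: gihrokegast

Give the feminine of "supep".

kikehig and gihrokeg both end in -g yet inflect differently (pikikehigul, gihrokegast), so the final letter is not what conditions the rule; the last vowel is.
"supep" has last vowel 'e'. The stems whose last vowel is 'e' (nihen → nihenast, wernopev → wernopevast, gihrokeg → gihrokegast) add -ast.
So supep → supepast.

supepast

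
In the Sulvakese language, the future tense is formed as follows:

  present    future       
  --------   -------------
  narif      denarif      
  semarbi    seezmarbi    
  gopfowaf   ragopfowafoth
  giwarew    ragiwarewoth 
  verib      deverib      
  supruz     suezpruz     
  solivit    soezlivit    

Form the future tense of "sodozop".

gopfowaf and narif both end in -f yet inflect differently (ragopfowafoth, denarif), so the final letter is not what conditions the rule; the first letter is.
"sodozop" begins with s-. The stems beginning with s- (solivit → soezlivit, semarbi → seezmarbi, supruz → suezpruz) insert -ez- after the first vowel.
The other patterns: stems beginning with g- add ra- … -oth around the stem; stems beginning with n- or v- add the prefix de-.
So sodozop → soezdozop.

soezdozop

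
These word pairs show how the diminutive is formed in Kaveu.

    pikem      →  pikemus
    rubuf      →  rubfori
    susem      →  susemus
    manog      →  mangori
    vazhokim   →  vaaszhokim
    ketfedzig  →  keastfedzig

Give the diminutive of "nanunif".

naasnunif

manog and ketfedzig both end in -g yet inflect differently (mangori, keastfedzig), so the final letter is not what conditions the rule; the last vowel is.
"nanunif" has last vowel 'i'. The stems whose last vowel is 'i' (ketfedzig → keastfedzig, vazhokim → vaaszhokim) insert -as- after the first vowel.
So nanunif → naasnunif.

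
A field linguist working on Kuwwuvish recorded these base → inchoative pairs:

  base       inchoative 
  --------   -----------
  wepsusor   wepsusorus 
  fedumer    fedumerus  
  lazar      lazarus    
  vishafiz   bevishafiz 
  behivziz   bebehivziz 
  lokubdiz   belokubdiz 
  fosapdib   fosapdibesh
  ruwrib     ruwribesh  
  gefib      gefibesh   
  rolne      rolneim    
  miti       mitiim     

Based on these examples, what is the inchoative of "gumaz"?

"gumaz" ends in -z. The stems ending in -z (vishafiz → bevishafiz, behivziz → bebehivziz, lokubdiz → belokubdiz) add the prefix be-.
So gumaz → begumaz.

begumaz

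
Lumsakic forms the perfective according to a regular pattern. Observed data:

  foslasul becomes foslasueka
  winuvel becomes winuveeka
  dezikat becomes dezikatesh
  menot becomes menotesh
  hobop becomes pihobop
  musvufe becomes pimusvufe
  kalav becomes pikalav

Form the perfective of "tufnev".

pitufnev

menot and hobop both have last vowel 'o' yet inflect differently (menotesh, pihobop), so the last vowel is not what conditions the rule; the final letter is.
"tufnev" ends in -v. The one such stem in the data (kalav → pikalav) adds the prefix pi-, so the same rule applies.
So tufnev → pitufnev.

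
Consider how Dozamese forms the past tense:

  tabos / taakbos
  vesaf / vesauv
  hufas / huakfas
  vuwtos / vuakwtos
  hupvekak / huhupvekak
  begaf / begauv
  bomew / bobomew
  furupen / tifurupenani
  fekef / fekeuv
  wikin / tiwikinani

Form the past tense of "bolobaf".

"bolobaf" ends in -f. The stems ending in -f (fekef → fekeuv, vesaf → vesauv, begaf → begauv) drop the final letter and add -uv.
So bolobaf → bolobauv.

bolobauv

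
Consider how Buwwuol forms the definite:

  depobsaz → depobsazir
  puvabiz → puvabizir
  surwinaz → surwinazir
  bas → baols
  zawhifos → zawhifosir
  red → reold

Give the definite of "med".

"med" has 1 vowel. The stems with 1 vowel (bas → baols, red → reold) insert -ol- after the first vowel.
So med → meold.

meold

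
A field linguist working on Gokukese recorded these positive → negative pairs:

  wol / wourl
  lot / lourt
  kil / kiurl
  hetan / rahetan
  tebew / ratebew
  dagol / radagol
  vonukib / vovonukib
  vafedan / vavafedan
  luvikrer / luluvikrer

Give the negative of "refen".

"refen" has 2 vowels. The stems with 2 vowels (hetan → rahetan, tebew → ratebew, dagol → radagol) add the prefix ra-.
The other patterns: stems with 1 vowel insert -ur- after the first vowel; stems with 3 vowels repeat the first consonant+vowel as a prefix.
So refen → rarefen.

rarefen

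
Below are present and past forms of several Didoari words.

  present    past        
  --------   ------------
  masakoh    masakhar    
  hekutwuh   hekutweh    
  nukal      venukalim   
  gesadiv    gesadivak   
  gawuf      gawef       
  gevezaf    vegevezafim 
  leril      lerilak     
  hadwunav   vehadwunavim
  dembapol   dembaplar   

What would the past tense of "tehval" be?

vetehvalim

gevezaf and gawuf both end in -f yet inflect differently (vegevezafim, gawef), so the final letter is not what conditions the rule; the last vowel is.
"tehval" has last vowel 'a'. The stems whose last vowel is 'a' (nukal → venukalim, gevezaf → vegevezafim, hadwunav → vehadwunavim) add ve- … -im around the stem.
So tehval → vetehvalim.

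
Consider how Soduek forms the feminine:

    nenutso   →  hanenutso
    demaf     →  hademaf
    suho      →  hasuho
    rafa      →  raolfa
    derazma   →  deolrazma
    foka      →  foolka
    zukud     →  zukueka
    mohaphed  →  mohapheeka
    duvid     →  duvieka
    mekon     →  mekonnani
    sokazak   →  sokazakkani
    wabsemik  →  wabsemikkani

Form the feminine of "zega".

zeolga

demaf and rafa both have last vowel 'a' yet inflect differently (hademaf, raolfa), so the last vowel is not what conditions the rule; the final letter is.
"zega" ends in -a. The stems ending in -a (rafa → raolfa, derazma → deolrazma, foka → foolka) insert -ol- after the first vowel.
The other patterns: stems ending in -f or -o add the prefix ha-; stems ending in -d drop the final letter and add -eka; stems ending in -k or -n double the final consonant and add -ani.
So zega → zeolga.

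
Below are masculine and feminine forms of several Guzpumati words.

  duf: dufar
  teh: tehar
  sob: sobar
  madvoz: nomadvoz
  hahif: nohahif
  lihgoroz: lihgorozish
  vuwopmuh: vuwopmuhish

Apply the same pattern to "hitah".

nohitah

"hitah" has 2 vowels. The stems with 2 vowels (madvoz → nomadvoz, hahif → nohahif) add the prefix no-.
The other patterns: stems with 1 vowel add -ar; stems with 3 vowels add -ish.
So hitah → nohitah.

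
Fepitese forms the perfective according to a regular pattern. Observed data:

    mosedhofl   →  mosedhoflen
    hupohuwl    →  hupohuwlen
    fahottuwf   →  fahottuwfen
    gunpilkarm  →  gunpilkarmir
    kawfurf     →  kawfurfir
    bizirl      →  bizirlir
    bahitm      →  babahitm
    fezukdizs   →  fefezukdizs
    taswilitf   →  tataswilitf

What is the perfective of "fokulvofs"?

fokulvofsen

fahottuwf and kawfurf both end in -f yet inflect differently (fahottuwfen, kawfurfir), so the final letter is not what conditions the rule; the second-to-last letter is.
"fokulvofs" has second-to-last letter 'f'. The one such stem in the data (mosedhofl → mosedhoflen) adds -en, so the same rule applies.
So fokulvofs → fokulvofsen.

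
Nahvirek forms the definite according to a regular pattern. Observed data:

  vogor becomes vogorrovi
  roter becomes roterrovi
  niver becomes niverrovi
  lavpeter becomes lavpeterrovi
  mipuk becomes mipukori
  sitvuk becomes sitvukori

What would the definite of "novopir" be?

novopirrovi

"novopir" ends in -r. The stems ending in -r (vogor → vogorrovi, roter → roterrovi, niver → niverrovi) double the final consonant and add -ovi.
The other pattern: stems ending in -k add -ori.
So novopir → novopirrovi.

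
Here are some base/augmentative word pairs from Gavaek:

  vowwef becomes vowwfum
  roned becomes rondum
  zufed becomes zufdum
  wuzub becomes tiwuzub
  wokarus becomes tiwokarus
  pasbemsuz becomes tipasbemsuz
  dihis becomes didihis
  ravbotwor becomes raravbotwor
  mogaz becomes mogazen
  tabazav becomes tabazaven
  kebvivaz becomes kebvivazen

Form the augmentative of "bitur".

tibitur

"bitur" has last vowel 'u'. The stems whose last vowel is 'u' (wuzub → tiwuzub, wokarus → tiwokarus, pasbemsuz → tipasbemsuz) add the prefix ti-.
The other patterns: stems whose last vowel is 'e' delete the last vowel and add -um; stems whose last vowel is 'i' or 'o' repeat the first consonant+vowel as a prefix; stems whose last vowel is 'a' add -en.
So bitur → tibitur.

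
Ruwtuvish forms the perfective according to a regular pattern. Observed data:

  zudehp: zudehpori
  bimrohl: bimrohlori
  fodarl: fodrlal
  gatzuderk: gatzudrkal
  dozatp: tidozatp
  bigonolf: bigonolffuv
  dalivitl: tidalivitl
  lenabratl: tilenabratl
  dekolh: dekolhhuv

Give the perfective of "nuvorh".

nuvrhal

fodarl and bimrohl both end in -l yet inflect differently (fodrlal, bimrohlori), so the final letter is not what conditions the rule; the second-to-last letter is.
"nuvorh" has second-to-last letter 'r'. The stems whose second-to-last letter is 'r' (gatzuderk → gatzudrkal, fodarl → fodrlal) delete the last vowel and add -al.
The other patterns: stems whose second-to-last letter is 'l' double the final consonant and add -uv; stems whose second-to-last letter is 'h' add -ori; stems whose second-to-last letter is 't' add the prefix ti-.
So nuvorh → nuvrhal.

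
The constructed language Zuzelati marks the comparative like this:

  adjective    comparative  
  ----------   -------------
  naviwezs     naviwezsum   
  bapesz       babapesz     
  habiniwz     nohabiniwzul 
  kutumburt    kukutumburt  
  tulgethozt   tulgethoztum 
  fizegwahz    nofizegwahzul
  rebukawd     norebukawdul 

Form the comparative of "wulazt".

fizegwahz and bapesz both end in -z yet inflect differently (nofizegwahzul, babapesz), so the final letter is not what conditions the rule; the second-to-last letter is.
"wulazt" has second-to-last letter 'z'. The stems whose second-to-last letter is 'z' (tulgethozt → tulgethoztum, naviwezs → naviwezsum) add -um.
So wulazt → wulaztum.

wulaztum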